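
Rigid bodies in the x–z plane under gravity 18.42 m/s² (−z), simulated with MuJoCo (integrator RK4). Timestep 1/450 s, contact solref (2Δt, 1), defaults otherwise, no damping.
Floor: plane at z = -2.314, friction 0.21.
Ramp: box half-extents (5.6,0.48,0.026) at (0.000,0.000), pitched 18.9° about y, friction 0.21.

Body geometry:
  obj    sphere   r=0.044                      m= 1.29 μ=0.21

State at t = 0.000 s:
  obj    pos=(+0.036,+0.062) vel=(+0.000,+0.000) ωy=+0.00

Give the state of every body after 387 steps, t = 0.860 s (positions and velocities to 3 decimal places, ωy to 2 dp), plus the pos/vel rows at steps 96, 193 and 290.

State at t = 0.860 s:
  obj    pos=(+1.527,-0.449) vel=(+3.468,-1.187) ωy=+83.29

Key-timestep trajectory:
   step    t(s)  obj.x    obj.z    obj.vx   obj.vz 
     96  0.2133   +0.128  +0.030  +0.860  -0.295
    193  0.4289   +0.407  -0.065  +1.729  -0.592
    290  0.6444   +0.873  -0.225  +2.598  -0.890


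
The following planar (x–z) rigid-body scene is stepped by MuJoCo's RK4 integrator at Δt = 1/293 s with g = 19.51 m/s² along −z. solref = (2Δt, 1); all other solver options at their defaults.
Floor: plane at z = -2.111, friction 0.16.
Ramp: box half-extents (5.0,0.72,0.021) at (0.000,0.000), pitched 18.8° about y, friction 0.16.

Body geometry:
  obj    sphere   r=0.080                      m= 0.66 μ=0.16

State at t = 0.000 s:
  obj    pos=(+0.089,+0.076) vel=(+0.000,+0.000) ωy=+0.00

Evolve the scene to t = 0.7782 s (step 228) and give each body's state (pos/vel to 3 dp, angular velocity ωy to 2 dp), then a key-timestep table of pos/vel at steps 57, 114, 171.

State at t = 0.7782 s:
  obj    pos=(+1.376,-0.362) vel=(+3.308,-1.126) ωy=+43.68

Key-timestep trajectory:
   step    t(s)  obj.x    obj.z    obj.vx   obj.vz 
     57  0.1945   +0.170  +0.049  +0.827  -0.282
    114  0.3891   +0.411  -0.033  +1.654  -0.563
    171  0.5836   +0.813  -0.170  +2.481  -0.845


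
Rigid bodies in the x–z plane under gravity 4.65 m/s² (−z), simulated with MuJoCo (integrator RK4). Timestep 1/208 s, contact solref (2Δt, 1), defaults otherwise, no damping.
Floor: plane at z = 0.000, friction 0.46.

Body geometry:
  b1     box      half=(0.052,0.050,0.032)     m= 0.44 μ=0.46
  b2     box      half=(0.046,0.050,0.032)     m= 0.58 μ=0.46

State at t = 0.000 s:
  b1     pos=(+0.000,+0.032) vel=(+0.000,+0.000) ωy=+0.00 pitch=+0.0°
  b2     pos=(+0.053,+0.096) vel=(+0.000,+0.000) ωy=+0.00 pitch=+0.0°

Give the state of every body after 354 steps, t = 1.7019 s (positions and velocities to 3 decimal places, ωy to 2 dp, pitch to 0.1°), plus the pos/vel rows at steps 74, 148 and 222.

State at t = 1.7019 s:
  b1     pos=(+0.000,+0.032) vel=(+0.000,+0.000) ωy=+0.00 pitch=+0.0°
  b2     pos=(+0.097,+0.046) vel=(+0.000,+0.000) ωy=+0.00 pitch=+90.0°

Key-timestep trajectory:
   step    t(s)  b1.x    b1.z    b1.vx   b1.vz   b2.x    b2.z    b2.vx   b2.vz 
     74  0.3558   +0.000  +0.032  +0.000  +0.000   +0.062  +0.094  +0.083  -0.026
    148  0.7115   +0.000  +0.032  +0.000  +0.000   +0.116  +0.054  +0.084  +0.020
    222  1.0673   +0.000  +0.032  +0.000  +0.000   +0.107  +0.052  -0.152  -0.062


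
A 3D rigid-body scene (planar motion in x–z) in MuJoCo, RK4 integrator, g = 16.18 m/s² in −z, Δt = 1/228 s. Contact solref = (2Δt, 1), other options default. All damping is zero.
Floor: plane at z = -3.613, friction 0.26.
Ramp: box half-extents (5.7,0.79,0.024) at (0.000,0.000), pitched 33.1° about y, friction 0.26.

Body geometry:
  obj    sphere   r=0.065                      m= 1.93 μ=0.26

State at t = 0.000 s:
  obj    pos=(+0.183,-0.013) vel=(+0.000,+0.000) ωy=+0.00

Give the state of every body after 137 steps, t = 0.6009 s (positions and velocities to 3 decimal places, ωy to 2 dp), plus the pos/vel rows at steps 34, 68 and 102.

State at t = 0.6009 s:
  obj    pos=(+1.138,-0.635) vel=(+3.177,-2.071) ωy=+58.32

Key-timestep trajectory:
   step    t(s)  obj.x    obj.z    obj.vx   obj.vz 
     34  0.1491   +0.242  -0.051  +0.789  -0.514
     68  0.2982   +0.418  -0.166  +1.577  -1.028
    102  0.4474   +0.712  -0.358  +2.366  -1.542


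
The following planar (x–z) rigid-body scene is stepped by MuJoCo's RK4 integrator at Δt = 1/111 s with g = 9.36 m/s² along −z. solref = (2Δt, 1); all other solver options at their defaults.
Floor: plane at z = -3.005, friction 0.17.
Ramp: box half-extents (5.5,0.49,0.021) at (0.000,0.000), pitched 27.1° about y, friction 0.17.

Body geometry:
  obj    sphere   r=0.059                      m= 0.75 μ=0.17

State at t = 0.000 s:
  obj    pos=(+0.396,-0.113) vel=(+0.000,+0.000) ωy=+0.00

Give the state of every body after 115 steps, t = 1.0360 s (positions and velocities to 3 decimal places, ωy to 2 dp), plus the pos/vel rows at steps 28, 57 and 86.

State at t = 1.0360 s:
  obj    pos=(+1.852,-0.858) vel=(+2.809,-1.438) ωy=+53.45

Key-timestep trajectory:
   step    t(s)  obj.x    obj.z    obj.vx   obj.vz 
     28  0.2523   +0.482  -0.157  +0.684  -0.350
     57  0.5135   +0.754  -0.296  +1.393  -0.713
     86  0.7748   +1.210  -0.529  +2.101  -1.075


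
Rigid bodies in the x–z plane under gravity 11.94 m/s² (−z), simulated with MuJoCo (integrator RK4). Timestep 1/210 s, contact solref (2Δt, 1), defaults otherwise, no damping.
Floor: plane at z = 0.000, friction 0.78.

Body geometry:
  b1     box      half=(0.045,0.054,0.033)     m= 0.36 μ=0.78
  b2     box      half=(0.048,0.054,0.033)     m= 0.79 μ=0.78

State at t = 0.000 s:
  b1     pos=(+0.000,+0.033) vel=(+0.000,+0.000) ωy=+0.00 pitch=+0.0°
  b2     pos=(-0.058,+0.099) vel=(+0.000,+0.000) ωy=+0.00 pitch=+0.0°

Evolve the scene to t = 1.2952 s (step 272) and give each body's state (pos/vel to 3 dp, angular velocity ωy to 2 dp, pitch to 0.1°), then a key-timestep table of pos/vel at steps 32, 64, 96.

State at t = 1.2952 s:
  b1     pos=(+0.000,+0.033) vel=(+0.000,+0.000) ωy=+0.00 pitch=+0.0°
  b2     pos=(-0.104,+0.048) vel=(+0.000,+0.000) ωy=+0.00 pitch=-90.0°

Key-timestep trajectory:
   step    t(s)  b1.x    b1.z    b1.vx   b1.vz   b2.x    b2.z    b2.vx   b2.vz 
     32  0.1524   +0.000  +0.033  +0.000  +0.000   -0.082  +0.072  -0.247  -0.624
     64  0.3048   +0.000  +0.033  +0.000  +0.000   -0.120  +0.056  -0.032  +0.009
     96  0.4571   +0.000  +0.033  +0.000  +0.000   -0.101  +0.050  +0.045  +0.070


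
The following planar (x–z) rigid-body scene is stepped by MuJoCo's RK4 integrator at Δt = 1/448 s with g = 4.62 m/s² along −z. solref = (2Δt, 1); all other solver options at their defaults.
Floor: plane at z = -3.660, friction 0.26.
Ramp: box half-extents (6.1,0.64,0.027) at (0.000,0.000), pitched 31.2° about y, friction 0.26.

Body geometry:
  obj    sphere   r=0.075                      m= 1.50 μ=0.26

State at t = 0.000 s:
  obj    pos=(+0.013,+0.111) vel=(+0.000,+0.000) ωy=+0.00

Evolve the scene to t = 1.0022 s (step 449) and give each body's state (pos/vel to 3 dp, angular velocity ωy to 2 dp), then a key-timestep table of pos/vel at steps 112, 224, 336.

State at t = 1.0022 s:
  obj    pos=(+0.748,-0.334) vel=(+1.466,-0.888) ωy=+22.84

Key-timestep trajectory:
   step    t(s)  obj.x    obj.z    obj.vx   obj.vz 
    112  0.2500   +0.059  +0.084  +0.366  -0.221
    224  0.5000   +0.196  +0.001  +0.731  -0.443
    336  0.7500   +0.424  -0.138  +1.097  -0.664


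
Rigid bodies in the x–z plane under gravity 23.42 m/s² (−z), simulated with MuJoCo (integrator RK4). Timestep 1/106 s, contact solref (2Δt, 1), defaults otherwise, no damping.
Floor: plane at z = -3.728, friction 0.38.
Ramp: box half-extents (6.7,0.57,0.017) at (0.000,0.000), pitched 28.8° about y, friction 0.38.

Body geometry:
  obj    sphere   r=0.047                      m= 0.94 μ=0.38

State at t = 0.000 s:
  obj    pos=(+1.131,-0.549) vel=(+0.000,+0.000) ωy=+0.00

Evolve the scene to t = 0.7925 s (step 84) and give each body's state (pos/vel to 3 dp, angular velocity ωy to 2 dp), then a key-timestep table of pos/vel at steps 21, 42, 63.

State at t = 0.7925 s:
  obj    pos=(+3.348,-1.768) vel=(+5.595,-3.076) ωy=+135.86

Key-timestep trajectory:
   step    t(s)  obj.x    obj.z    obj.vx   obj.vz 
     21  0.1981   +1.270  -0.625  +1.399  -0.769
     42  0.3962   +1.686  -0.854  +2.798  -1.538
     63  0.5943   +2.378  -1.235  +4.196  -2.307


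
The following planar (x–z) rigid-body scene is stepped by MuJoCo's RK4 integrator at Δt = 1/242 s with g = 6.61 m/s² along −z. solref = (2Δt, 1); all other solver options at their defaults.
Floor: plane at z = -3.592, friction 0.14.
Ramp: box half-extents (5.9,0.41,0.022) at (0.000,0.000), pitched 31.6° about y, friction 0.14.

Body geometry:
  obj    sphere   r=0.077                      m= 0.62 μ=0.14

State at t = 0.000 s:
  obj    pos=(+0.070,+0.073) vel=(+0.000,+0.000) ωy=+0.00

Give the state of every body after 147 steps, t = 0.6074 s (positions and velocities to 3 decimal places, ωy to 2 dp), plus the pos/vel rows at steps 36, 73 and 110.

State at t = 0.6074 s:
  obj    pos=(+0.491,-0.186) vel=(+1.378,-0.866) ωy=+15.47

Key-timestep trajectory:
   step    t(s)  obj.x    obj.z    obj.vx   obj.vz 
     36  0.1488   +0.095  +0.058  +0.342  -0.202
     73  0.3017   +0.174  +0.009  +0.691  -0.415
    110  0.4545   +0.306  -0.072  +1.040  -0.628


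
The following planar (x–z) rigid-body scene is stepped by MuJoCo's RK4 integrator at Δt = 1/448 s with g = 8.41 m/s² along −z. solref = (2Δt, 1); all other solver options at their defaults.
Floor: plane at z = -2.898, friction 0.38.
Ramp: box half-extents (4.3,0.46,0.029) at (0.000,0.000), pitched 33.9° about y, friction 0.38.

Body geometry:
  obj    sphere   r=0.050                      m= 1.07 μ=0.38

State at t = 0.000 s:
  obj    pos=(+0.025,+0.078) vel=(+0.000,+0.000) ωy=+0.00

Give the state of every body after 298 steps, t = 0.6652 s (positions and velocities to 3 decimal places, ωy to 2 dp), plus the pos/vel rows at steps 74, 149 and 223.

State at t = 0.6652 s:
  obj    pos=(+0.640,-0.335) vel=(+1.850,-1.243) ωy=+44.57

Key-timestep trajectory:
   step    t(s)  obj.x    obj.z    obj.vx   obj.vz 
     74  0.1652   +0.063  +0.053  +0.459  -0.309
    149  0.3326   +0.179  -0.025  +0.925  -0.622
    223  0.4978   +0.370  -0.153  +1.384  -0.930


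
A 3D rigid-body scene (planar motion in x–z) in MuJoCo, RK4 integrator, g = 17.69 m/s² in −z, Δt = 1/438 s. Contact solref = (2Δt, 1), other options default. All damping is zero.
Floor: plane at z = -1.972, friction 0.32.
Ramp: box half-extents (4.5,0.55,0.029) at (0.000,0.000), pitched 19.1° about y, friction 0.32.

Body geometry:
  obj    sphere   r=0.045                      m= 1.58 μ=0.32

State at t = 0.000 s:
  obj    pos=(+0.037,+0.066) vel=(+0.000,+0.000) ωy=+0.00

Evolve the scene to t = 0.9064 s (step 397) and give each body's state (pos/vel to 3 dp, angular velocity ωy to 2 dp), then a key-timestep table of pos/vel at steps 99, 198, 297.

State at t = 0.9064 s:
  obj    pos=(+1.642,-0.490) vel=(+3.541,-1.226) ωy=+83.27

Key-timestep trajectory:
   step    t(s)  obj.x    obj.z    obj.vx   obj.vz 
     99  0.2260   +0.137  +0.031  +0.883  -0.306
    198  0.4521   +0.436  -0.073  +1.766  -0.612
    297  0.6781   +0.935  -0.246  +2.649  -0.917


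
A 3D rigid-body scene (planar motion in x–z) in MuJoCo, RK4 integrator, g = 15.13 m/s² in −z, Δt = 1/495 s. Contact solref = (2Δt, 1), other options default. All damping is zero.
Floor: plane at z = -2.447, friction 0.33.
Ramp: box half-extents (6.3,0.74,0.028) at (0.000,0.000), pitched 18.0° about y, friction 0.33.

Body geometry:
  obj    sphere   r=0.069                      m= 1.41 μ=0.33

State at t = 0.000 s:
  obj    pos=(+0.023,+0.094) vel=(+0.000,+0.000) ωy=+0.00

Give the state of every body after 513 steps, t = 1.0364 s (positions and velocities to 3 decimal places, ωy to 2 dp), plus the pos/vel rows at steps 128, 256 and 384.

State at t = 1.0364 s:
  obj    pos=(+1.729,-0.460) vel=(+3.292,-1.070) ωy=+50.16

Key-timestep trajectory:
   step    t(s)  obj.x    obj.z    obj.vx   obj.vz 
    128  0.2586   +0.129  +0.060  +0.821  -0.267
    256  0.5172   +0.448  -0.044  +1.643  -0.534
    384  0.7758   +0.979  -0.216  +2.464  -0.801


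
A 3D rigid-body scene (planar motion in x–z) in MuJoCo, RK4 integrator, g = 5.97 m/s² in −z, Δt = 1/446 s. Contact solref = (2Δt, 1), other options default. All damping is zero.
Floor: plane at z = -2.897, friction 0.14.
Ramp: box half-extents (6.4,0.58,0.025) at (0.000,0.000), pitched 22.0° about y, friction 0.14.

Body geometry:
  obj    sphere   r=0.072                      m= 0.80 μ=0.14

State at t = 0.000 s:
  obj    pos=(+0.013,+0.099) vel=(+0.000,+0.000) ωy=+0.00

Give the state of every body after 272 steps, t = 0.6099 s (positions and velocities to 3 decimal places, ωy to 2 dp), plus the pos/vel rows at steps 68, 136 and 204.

State at t = 0.6099 s:
  obj    pos=(+0.289,-0.012) vel=(+0.903,-0.365) ωy=+13.53

Key-timestep trajectory:
   step    t(s)  obj.x    obj.z    obj.vx   obj.vz 
     68  0.1525   +0.030  +0.092  +0.226  -0.091
    136  0.3049   +0.082  +0.071  +0.452  -0.183
    204  0.4574   +0.168  +0.037  +0.678  -0.274


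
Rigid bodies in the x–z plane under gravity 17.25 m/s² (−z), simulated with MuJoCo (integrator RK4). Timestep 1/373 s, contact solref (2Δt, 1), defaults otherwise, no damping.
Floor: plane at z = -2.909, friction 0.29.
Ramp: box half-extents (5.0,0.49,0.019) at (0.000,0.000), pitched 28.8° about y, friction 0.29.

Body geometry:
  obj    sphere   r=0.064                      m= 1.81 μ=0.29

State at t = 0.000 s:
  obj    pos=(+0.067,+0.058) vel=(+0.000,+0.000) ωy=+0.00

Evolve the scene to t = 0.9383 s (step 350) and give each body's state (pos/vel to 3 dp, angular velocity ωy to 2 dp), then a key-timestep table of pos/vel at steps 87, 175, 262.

State at t = 0.9383 s:
  obj    pos=(+2.357,-1.201) vel=(+4.881,-2.683) ωy=+87.02

Key-timestep trajectory:
   step    t(s)  obj.x    obj.z    obj.vx   obj.vz 
     87  0.2332   +0.209  -0.020  +1.213  -0.667
    175  0.4692   +0.640  -0.257  +2.441  -1.342
    262  0.7024   +1.350  -0.648  +3.654  -2.009


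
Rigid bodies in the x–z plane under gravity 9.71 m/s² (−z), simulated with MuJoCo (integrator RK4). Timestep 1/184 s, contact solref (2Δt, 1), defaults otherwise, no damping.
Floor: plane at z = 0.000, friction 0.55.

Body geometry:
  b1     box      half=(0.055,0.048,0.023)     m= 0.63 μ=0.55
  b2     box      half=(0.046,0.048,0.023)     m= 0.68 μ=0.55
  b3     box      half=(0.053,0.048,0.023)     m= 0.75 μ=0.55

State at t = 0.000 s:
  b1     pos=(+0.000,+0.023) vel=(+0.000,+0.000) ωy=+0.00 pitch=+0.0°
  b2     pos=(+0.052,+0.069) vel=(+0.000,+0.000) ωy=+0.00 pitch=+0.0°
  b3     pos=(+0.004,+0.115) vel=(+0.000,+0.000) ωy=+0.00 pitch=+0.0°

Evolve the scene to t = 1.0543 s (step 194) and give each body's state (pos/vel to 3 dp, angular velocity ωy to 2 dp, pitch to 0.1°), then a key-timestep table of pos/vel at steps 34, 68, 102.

State at t = 1.0543 s:
  b1     pos=(+0.000,+0.023) vel=(+0.000,+0.000) ωy=+0.00 pitch=+0.0°
  b2     pos=(+0.052,+0.069) vel=(+0.000,+0.000) ωy=+0.00 pitch=+0.0°
  b3     pos=(-0.125,+0.023) vel=(+0.000,+0.000) ωy=+0.00 pitch=+180.0°

Key-timestep trajectory:
   step    t(s)  b1.x    b1.z    b1.vx   b1.vz   b2.x    b2.z    b2.vx   b2.vz   b3.x    b3.z    b3.vx   b3.vz 
     34  0.1848   +0.000  +0.023  +0.000  +0.000   +0.052  +0.069  +0.001  +0.000   -0.003  +0.113  -0.093  -0.039
     68  0.3696   +0.000  +0.023  +0.000  +0.000   +0.052  +0.069  +0.000  +0.000   -0.034  +0.103  -0.208  -0.023
    102  0.5543   +0.000  +0.023  +0.000  +0.000   +0.052  +0.069  +0.000  +0.000   -0.087  +0.088  -0.387  -0.279


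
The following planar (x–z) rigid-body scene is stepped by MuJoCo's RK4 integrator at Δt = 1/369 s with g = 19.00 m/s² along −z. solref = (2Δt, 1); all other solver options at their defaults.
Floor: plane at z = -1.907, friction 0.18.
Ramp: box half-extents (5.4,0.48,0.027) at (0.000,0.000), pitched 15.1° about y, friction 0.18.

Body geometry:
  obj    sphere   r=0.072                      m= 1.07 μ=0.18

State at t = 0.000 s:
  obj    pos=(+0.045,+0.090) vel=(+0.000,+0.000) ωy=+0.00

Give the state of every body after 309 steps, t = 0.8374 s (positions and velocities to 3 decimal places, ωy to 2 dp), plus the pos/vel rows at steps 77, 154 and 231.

State at t = 0.8374 s:
  obj    pos=(+1.242,-0.233) vel=(+2.858,-0.771) ωy=+41.11

Key-timestep trajectory:
   step    t(s)  obj.x    obj.z    obj.vx   obj.vz 
     77  0.2087   +0.119  +0.070  +0.712  -0.192
    154  0.4173   +0.342  +0.010  +1.425  -0.384
    231  0.6260   +0.714  -0.090  +2.137  -0.577


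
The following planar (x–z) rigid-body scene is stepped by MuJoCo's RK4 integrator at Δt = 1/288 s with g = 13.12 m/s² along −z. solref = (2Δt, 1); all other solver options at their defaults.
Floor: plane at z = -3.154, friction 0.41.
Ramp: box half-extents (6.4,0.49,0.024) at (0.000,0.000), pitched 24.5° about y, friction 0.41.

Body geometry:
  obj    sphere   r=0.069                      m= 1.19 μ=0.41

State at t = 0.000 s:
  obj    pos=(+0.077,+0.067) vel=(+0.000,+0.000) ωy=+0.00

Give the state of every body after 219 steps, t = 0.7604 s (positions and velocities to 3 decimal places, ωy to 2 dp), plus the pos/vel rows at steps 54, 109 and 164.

State at t = 0.7604 s:
  obj    pos=(+1.100,-0.399) vel=(+2.689,-1.226) ωy=+42.82

Key-timestep trajectory:
   step    t(s)  obj.x    obj.z    obj.vx   obj.vz 
     54  0.1875   +0.139  +0.039  +0.663  -0.302
    109  0.3785   +0.330  -0.048  +1.339  -0.610
    164  0.5694   +0.650  -0.194  +2.014  -0.918


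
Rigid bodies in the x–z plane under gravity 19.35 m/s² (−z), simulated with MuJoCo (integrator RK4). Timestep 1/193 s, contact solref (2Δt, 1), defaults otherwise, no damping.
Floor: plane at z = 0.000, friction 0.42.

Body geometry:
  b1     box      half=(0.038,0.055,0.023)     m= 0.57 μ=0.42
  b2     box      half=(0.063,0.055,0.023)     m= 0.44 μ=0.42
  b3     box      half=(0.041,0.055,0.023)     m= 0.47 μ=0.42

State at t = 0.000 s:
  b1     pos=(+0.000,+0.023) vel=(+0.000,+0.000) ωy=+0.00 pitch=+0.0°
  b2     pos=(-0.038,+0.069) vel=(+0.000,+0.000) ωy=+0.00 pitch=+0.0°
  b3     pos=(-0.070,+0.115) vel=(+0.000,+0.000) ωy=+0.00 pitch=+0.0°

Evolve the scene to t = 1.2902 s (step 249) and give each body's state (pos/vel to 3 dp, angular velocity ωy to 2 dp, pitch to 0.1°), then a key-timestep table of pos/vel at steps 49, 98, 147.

State at t = 1.2902 s:
  b1     pos=(+0.000,+0.023) vel=(+0.000,+0.000) ωy=+0.00 pitch=+0.0°
  b2     pos=(-0.103,+0.063) vel=(+0.000,+0.000) ωy=+0.00 pitch=-90.0°
  b3     pos=(-0.231,+0.023) vel=(+0.000,+0.000) ωy=+0.00 pitch=+180.0°

Key-timestep trajectory:
   step    t(s)  b1.x    b1.z    b1.vx   b1.vz   b2.x    b2.z    b2.vx   b2.vz   b3.x    b3.z    b3.vx   b3.vz 
     49  0.2539   +0.000  +0.023  +0.000  +0.000   -0.079  +0.067  -0.104  +0.004   -0.180  +0.047  -0.256  +0.048
     98  0.5078   +0.000  +0.023  +0.000  +0.000   -0.112  +0.065  +0.073  -0.016   -0.231  +0.023  +0.000  +0.000
    147  0.7617   +0.000  +0.023  +0.000  +0.000   -0.105  +0.064  +0.146  -0.047   -0.231  +0.023  +0.000  +0.000


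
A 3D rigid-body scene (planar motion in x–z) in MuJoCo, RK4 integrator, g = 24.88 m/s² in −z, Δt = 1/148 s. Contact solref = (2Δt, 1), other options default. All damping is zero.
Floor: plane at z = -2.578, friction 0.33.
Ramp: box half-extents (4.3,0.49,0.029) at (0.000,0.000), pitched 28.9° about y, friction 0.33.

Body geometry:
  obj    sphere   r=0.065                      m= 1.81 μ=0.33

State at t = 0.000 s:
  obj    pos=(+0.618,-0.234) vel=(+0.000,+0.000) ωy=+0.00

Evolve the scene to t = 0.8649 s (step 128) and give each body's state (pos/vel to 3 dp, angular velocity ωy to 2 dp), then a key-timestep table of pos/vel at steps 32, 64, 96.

State at t = 0.8649 s:
  obj    pos=(+3.430,-1.786) vel=(+6.503,-3.590) ωy=+114.26

Key-timestep trajectory:
   step    t(s)  obj.x    obj.z    obj.vx   obj.vz 
     32  0.2162   +0.794  -0.331  +1.626  -0.898
     64  0.4324   +1.321  -0.622  +3.252  -1.795
     96  0.6486   +2.200  -1.107  +4.877  -2.692


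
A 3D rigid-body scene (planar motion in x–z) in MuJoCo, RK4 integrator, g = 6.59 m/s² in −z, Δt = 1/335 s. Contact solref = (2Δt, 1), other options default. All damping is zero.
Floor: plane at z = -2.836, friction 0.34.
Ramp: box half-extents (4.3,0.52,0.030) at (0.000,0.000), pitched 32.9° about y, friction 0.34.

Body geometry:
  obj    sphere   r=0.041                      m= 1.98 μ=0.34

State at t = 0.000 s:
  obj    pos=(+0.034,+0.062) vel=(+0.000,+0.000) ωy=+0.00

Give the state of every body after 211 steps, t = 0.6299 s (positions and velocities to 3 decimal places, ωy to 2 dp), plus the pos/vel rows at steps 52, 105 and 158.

State at t = 0.6299 s:
  obj    pos=(+0.460,-0.213) vel=(+1.352,-0.875) ωy=+39.27

Key-timestep trajectory:
   step    t(s)  obj.x    obj.z    obj.vx   obj.vz 
     52  0.1552   +0.060  +0.046  +0.333  -0.216
    105  0.3134   +0.140  -0.006  +0.673  -0.435
    158  0.4716   +0.273  -0.092  +1.013  -0.655


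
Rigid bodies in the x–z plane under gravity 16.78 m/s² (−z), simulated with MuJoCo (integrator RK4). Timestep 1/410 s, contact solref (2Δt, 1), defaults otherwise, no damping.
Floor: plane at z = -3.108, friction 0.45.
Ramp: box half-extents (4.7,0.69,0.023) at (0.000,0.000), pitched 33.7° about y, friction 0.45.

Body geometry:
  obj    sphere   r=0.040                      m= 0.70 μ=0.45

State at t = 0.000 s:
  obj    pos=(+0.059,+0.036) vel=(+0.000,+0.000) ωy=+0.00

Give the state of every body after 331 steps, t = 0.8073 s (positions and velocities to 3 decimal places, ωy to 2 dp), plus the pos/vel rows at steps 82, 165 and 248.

State at t = 0.8073 s:
  obj    pos=(+1.862,-1.166) vel=(+4.467,-2.979) ωy=+134.21

Key-timestep trajectory:
   step    t(s)  obj.x    obj.z    obj.vx   obj.vz 
     82  0.2000   +0.170  -0.038  +1.107  -0.738
    165  0.4024   +0.507  -0.263  +2.227  -1.485
    248  0.6049   +1.071  -0.639  +3.347  -2.232


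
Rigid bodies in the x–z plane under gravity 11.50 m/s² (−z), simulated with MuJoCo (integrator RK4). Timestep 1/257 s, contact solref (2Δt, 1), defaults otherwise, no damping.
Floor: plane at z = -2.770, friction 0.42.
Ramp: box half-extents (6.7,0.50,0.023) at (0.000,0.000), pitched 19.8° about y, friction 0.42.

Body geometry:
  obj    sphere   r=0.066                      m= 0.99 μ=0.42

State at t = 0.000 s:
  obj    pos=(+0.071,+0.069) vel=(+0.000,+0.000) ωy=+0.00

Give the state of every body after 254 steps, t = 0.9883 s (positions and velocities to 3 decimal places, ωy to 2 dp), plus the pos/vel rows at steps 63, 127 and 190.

State at t = 0.9883 s:
  obj    pos=(+1.350,-0.391) vel=(+2.587,-0.932) ωy=+41.66

Key-timestep trajectory:
   step    t(s)  obj.x    obj.z    obj.vx   obj.vz 
     63  0.2451   +0.150  +0.041  +0.642  -0.231
    127  0.4942   +0.391  -0.046  +1.294  -0.466
    190  0.7393   +0.787  -0.189  +1.936  -0.697


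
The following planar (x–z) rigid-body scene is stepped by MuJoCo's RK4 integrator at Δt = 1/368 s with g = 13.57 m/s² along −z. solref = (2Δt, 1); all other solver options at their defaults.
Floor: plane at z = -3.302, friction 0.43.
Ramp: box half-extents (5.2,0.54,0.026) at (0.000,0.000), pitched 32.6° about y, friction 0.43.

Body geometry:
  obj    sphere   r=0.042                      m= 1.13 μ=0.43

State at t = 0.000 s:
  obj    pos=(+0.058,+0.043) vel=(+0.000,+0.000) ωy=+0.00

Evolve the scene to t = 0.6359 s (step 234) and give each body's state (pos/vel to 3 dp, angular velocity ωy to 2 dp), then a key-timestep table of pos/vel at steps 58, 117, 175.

State at t = 0.6359 s:
  obj    pos=(+0.948,-0.525) vel=(+2.797,-1.789) ωy=+79.05

Key-timestep trajectory:
   step    t(s)  obj.x    obj.z    obj.vx   obj.vz 
     58  0.1576   +0.113  +0.008  +0.693  -0.443
    117  0.3179   +0.281  -0.099  +1.399  -0.895
    175  0.4755   +0.556  -0.275  +2.092  -1.338


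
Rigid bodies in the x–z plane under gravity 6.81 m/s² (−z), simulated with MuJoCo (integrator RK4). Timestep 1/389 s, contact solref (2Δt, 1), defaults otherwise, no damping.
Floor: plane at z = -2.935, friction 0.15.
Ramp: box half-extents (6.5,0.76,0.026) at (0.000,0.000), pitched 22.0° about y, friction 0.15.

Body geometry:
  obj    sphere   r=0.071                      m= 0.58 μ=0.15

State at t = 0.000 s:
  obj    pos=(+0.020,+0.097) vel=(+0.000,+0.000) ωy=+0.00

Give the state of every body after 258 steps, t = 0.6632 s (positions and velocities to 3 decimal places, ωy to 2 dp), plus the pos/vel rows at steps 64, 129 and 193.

State at t = 0.6632 s:
  obj    pos=(+0.392,-0.054) vel=(+1.121,-0.453) ωy=+17.02

Key-timestep trajectory:
   step    t(s)  obj.x    obj.z    obj.vx   obj.vz 
     64  0.1645   +0.043  +0.087  +0.278  -0.112
    129  0.3316   +0.113  +0.059  +0.560  -0.226
    193  0.4961   +0.228  +0.013  +0.838  -0.339


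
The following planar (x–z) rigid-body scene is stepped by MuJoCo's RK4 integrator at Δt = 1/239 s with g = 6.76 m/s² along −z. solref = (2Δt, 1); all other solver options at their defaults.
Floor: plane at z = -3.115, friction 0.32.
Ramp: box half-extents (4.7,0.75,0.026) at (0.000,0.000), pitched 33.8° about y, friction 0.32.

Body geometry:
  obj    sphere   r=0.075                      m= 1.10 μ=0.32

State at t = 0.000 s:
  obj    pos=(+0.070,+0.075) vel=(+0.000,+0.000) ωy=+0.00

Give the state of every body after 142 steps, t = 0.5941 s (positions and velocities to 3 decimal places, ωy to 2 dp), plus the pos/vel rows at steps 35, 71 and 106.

State at t = 0.5941 s:
  obj    pos=(+0.464,-0.189) vel=(+1.326,-0.888) ωy=+21.27

Key-timestep trajectory:
   step    t(s)  obj.x    obj.z    obj.vx   obj.vz 
     35  0.1464   +0.094  +0.059  +0.327  -0.219
     71  0.2971   +0.168  +0.009  +0.663  -0.444
    106  0.4435   +0.290  -0.072  +0.990  -0.663


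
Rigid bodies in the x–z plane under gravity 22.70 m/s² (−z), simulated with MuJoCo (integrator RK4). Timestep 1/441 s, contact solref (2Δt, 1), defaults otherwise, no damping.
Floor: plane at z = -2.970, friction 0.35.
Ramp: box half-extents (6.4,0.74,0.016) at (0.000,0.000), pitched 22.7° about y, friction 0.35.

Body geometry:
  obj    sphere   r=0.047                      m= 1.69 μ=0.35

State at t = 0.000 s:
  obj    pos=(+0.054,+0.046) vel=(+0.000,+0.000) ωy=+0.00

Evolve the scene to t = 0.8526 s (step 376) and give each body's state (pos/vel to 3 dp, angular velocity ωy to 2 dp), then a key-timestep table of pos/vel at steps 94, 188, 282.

State at t = 0.8526 s:
  obj    pos=(+2.152,-0.832) vel=(+4.922,-2.059) ωy=+113.50

Key-timestep trajectory:
   step    t(s)  obj.x    obj.z    obj.vx   obj.vz 
     94  0.2132   +0.185  -0.009  +1.231  -0.515
    188  0.4263   +0.579  -0.174  +2.461  -1.029
    282  0.6395   +1.234  -0.448  +3.691  -1.544


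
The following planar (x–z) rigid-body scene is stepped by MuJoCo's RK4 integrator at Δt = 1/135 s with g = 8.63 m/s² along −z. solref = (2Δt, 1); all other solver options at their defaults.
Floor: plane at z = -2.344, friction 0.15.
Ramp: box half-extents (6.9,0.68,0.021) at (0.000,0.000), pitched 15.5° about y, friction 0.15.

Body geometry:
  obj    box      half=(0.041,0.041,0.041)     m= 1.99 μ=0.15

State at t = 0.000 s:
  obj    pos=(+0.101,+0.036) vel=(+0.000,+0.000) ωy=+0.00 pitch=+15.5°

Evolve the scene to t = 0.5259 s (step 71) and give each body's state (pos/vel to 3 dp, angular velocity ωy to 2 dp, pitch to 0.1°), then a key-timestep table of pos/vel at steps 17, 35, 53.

State at t = 0.5259 s:
  obj    pos=(+0.242,-0.003) vel=(+0.535,-0.161) ωy=+0.00 pitch=+15.5°

Key-timestep trajectory:
   step    t(s)  obj.x    obj.z    obj.vx   obj.vz 
     17  0.1259   +0.109  +0.034  +0.129  -0.028
     35  0.2593   +0.135  +0.027  +0.267  -0.050
     53  0.3926   +0.180  +0.015  +0.402  -0.099


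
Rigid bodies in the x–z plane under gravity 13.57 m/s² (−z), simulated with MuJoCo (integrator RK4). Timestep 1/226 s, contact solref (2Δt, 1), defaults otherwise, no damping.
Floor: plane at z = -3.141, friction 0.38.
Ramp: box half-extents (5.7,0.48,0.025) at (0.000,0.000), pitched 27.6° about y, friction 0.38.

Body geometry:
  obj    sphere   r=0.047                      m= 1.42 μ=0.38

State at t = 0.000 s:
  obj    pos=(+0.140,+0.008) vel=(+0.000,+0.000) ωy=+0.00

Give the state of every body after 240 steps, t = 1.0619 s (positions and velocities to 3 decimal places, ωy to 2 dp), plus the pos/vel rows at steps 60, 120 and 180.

State at t = 1.0619 s:
  obj    pos=(+2.384,-1.165) vel=(+4.226,-2.209) ωy=+101.45

Key-timestep trajectory:
   step    t(s)  obj.x    obj.z    obj.vx   obj.vz 
     60  0.2655   +0.280  -0.065  +1.057  -0.552
    120  0.5310   +0.701  -0.285  +2.113  -1.105
    180  0.7965   +1.402  -0.652  +3.170  -1.657


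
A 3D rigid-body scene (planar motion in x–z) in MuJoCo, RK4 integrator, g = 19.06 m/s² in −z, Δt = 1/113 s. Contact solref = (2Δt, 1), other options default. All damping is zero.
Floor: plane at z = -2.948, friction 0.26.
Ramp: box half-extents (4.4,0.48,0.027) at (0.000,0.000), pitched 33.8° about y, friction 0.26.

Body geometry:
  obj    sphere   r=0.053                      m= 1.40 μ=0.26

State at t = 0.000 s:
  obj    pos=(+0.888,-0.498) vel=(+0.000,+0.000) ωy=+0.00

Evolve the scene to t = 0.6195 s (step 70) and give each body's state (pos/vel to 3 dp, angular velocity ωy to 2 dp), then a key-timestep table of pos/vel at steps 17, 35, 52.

State at t = 0.6195 s:
  obj    pos=(+2.096,-1.307) vel=(+3.899,-2.610) ωy=+88.45

Key-timestep trajectory:
   step    t(s)  obj.x    obj.z    obj.vx   obj.vz 
     17  0.1504   +0.959  -0.546  +0.948  -0.634
     35  0.3097   +1.190  -0.700  +1.950  -1.305
     52  0.4602   +1.555  -0.945  +2.897  -1.939


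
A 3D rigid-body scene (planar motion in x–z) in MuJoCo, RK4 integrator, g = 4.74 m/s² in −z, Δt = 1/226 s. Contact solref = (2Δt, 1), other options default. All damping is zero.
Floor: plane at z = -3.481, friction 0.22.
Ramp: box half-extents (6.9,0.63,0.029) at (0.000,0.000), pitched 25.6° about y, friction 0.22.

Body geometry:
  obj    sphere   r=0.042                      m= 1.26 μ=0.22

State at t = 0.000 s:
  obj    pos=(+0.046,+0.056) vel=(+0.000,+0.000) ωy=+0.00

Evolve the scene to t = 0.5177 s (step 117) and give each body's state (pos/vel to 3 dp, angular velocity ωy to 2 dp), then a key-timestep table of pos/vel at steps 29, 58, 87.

State at t = 0.5177 s:
  obj    pos=(+0.223,-0.028) vel=(+0.683,-0.327) ωy=+18.02

Key-timestep trajectory:
   step    t(s)  obj.x    obj.z    obj.vx   obj.vz 
     29  0.1283   +0.057  +0.051  +0.169  -0.081
     58  0.2566   +0.090  +0.036  +0.339  -0.162
     87  0.3850   +0.144  +0.010  +0.508  -0.243


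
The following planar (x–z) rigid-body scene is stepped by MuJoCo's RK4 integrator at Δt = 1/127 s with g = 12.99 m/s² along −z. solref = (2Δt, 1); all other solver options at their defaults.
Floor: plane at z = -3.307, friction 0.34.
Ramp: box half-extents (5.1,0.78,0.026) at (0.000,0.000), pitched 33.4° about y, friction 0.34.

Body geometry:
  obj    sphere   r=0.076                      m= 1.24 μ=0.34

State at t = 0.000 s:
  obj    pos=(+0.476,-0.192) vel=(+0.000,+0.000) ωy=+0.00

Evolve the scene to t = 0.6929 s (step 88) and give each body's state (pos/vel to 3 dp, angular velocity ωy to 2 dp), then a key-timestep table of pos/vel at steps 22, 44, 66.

State at t = 0.6929 s:
  obj    pos=(+1.500,-0.867) vel=(+2.955,-1.948) ωy=+46.55

Key-timestep trajectory:
   step    t(s)  obj.x    obj.z    obj.vx   obj.vz 
     22  0.1732   +0.540  -0.234  +0.739  -0.487
     44  0.3465   +0.732  -0.361  +1.478  -0.974
     66  0.5197   +1.052  -0.572  +2.216  -1.461


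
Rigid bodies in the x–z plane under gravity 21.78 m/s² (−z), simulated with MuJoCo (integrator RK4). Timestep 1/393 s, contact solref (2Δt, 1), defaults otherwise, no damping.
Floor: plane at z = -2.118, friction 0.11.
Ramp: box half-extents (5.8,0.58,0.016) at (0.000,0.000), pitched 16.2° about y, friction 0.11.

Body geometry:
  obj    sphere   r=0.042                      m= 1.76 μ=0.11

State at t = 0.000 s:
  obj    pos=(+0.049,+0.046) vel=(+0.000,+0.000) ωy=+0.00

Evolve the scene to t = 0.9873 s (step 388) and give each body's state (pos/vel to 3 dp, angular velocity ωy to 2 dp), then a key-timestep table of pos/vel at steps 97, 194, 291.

State at t = 0.9873 s:
  obj    pos=(+2.081,-0.544) vel=(+4.115,-1.196) ωy=+102.01

Key-timestep trajectory:
   step    t(s)  obj.x    obj.z    obj.vx   obj.vz 
     97  0.2468   +0.176  +0.009  +1.029  -0.299
    194  0.4936   +0.557  -0.101  +2.058  -0.598
    291  0.7405   +1.192  -0.286  +3.086  -0.897


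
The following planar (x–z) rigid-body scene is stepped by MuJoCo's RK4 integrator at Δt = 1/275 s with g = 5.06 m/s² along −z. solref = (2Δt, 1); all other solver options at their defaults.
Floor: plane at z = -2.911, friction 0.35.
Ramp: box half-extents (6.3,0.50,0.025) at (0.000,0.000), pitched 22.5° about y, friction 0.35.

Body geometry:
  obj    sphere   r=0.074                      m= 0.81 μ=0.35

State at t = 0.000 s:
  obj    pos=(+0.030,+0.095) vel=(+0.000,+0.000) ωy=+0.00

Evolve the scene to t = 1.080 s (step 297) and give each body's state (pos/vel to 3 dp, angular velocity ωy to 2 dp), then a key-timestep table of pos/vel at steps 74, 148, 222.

State at t = 1.080 s:
  obj    pos=(+0.775,-0.214) vel=(+1.380,-0.572) ωy=+20.18

Key-timestep trajectory:
   step    t(s)  obj.x    obj.z    obj.vx   obj.vz 
     74  0.2691   +0.076  +0.076  +0.344  -0.142
    148  0.5382   +0.215  +0.018  +0.688  -0.285
    222  0.8073   +0.446  -0.078  +1.032  -0.427


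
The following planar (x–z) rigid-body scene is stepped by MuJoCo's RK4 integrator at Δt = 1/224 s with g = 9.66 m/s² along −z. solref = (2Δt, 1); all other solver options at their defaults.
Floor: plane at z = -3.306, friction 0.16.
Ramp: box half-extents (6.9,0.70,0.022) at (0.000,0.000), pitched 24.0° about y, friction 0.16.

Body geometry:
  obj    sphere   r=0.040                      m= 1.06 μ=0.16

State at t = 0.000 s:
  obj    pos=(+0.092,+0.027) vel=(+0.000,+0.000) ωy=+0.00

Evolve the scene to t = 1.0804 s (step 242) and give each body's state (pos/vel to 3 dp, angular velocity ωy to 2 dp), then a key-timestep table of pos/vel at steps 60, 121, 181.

State at t = 1.0804 s:
  obj    pos=(+1.588,-0.639) vel=(+2.770,-1.233) ωy=+75.78

Key-timestep trajectory:
   step    t(s)  obj.x    obj.z    obj.vx   obj.vz 
     60  0.2679   +0.184  -0.014  +0.687  -0.306
    121  0.5402   +0.466  -0.140  +1.385  -0.617
    181  0.8080   +0.929  -0.346  +2.072  -0.922


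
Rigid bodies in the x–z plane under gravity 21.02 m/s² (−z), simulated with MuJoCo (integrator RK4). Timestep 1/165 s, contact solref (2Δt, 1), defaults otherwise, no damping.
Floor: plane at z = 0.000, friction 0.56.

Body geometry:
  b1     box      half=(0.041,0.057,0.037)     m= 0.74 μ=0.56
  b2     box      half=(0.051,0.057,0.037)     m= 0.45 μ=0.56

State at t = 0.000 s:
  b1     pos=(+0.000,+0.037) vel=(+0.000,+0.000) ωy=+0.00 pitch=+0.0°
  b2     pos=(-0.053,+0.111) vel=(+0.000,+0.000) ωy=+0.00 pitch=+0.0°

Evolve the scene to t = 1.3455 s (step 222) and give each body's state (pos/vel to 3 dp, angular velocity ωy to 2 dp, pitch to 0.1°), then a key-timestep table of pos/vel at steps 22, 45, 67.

State at t = 1.3455 s:
  b1     pos=(+0.000,+0.037) vel=(+0.000,+0.000) ωy=+0.00 pitch=+0.0°
  b2     pos=(-0.101,+0.051) vel=(+0.000,+0.000) ωy=+0.00 pitch=-90.0°

Key-timestep trajectory:
   step    t(s)  b1.x    b1.z    b1.vx   b1.vz   b2.x    b2.z    b2.vx   b2.vz 
     22  0.1333   +0.000  +0.037  +0.000  +0.000   -0.083  +0.077  -0.378  -0.968
     45  0.2727   +0.000  +0.037  +0.000  +0.000   -0.123  +0.061  +0.012  -0.004
     67  0.4061   +0.000  +0.037  +0.000  +0.000   -0.097  +0.053  -0.018  +0.048


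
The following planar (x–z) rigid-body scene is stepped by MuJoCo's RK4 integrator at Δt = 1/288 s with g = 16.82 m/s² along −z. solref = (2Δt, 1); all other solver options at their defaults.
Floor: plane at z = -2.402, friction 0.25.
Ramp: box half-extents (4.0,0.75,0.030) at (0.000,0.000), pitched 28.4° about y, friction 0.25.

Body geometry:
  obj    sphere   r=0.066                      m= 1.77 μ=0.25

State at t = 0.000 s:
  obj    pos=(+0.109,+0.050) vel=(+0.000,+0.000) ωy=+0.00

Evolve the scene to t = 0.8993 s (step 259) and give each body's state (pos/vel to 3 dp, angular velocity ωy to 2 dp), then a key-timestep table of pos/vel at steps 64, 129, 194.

State at t = 0.8993 s:
  obj    pos=(+2.142,-1.049) vel=(+4.521,-2.444) ωy=+77.85

Key-timestep trajectory:
   step    t(s)  obj.x    obj.z    obj.vx   obj.vz 
     64  0.2222   +0.233  -0.017  +1.117  -0.604
    129  0.4479   +0.613  -0.223  +2.252  -1.218
    194  0.6736   +1.250  -0.567  +3.386  -1.831


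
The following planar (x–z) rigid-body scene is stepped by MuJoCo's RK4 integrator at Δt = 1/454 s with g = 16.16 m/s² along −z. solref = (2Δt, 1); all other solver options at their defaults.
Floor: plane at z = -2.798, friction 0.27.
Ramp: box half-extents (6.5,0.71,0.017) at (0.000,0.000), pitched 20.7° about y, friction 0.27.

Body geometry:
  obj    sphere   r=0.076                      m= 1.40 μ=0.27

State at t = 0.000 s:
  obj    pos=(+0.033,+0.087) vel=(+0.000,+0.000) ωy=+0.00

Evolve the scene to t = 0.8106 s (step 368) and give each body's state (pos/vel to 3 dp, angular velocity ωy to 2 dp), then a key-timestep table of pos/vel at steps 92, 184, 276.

State at t = 0.8106 s:
  obj    pos=(+1.287,-0.387) vel=(+3.094,-1.169) ωy=+43.51

Key-timestep trajectory:
   step    t(s)  obj.x    obj.z    obj.vx   obj.vz 
     92  0.2026   +0.111  +0.057  +0.774  -0.292
    184  0.4053   +0.346  -0.032  +1.547  -0.585
    276  0.6079   +0.738  -0.180  +2.320  -0.877


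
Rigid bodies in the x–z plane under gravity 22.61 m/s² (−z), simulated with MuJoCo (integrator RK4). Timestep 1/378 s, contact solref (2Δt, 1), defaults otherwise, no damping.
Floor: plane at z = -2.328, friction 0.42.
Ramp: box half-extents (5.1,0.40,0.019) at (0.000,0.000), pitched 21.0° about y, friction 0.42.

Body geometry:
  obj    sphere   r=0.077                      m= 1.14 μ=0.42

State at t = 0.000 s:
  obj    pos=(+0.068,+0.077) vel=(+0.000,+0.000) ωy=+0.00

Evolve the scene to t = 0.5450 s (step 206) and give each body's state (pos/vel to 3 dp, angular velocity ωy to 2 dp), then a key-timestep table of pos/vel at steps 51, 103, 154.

State at t = 0.5450 s:
  obj    pos=(+0.870,-0.231) vel=(+2.945,-1.130) ωy=+40.96

Key-timestep trajectory:
   step    t(s)  obj.x    obj.z    obj.vx   obj.vz 
     51  0.1349   +0.117  +0.058  +0.729  -0.280
    103  0.2725   +0.269  +0.000  +1.472  -0.565
    154  0.4074   +0.516  -0.095  +2.201  -0.845


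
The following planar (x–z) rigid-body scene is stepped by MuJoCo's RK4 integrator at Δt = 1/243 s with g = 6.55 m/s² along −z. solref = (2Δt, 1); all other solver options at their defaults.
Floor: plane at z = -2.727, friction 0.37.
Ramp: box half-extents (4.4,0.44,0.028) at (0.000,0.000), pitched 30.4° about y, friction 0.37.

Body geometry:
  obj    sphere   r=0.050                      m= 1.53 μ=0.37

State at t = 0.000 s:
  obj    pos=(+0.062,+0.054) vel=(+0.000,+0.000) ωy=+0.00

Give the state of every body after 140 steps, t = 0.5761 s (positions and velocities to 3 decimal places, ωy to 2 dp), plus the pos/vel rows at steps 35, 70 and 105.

State at t = 0.5761 s:
  obj    pos=(+0.401,-0.145) vel=(+1.177,-0.690) ωy=+27.27

Key-timestep trajectory:
   step    t(s)  obj.x    obj.z    obj.vx   obj.vz 
     35  0.1440   +0.083  +0.042  +0.294  -0.173
     70  0.2881   +0.147  +0.004  +0.588  -0.345
    105  0.4321   +0.253  -0.058  +0.882  -0.518


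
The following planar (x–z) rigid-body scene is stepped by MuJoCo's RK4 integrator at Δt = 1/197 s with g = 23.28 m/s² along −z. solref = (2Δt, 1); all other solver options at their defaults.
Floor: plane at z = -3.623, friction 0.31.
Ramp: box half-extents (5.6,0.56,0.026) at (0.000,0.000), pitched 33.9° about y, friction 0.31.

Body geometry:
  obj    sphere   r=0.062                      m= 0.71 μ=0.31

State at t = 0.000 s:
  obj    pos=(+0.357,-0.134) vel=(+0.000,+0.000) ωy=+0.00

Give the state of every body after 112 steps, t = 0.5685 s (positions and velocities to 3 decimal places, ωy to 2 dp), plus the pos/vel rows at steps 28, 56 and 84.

State at t = 0.5685 s:
  obj    pos=(+1.601,-0.970) vel=(+4.377,-2.941) ωy=+85.01

Key-timestep trajectory:
   step    t(s)  obj.x    obj.z    obj.vx   obj.vz 
     28  0.1421   +0.435  -0.186  +1.095  -0.736
     56  0.2843   +0.668  -0.343  +2.189  -1.471
     84  0.4264   +1.057  -0.604  +3.283  -2.206
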